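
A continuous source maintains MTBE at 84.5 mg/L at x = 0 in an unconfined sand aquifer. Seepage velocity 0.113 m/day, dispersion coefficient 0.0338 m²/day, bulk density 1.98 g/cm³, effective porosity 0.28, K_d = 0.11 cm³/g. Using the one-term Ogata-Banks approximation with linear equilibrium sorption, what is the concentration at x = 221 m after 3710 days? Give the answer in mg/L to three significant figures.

75.5 mg/L

Retardation factor R = 1 + ρ_b·K_d/n = 1 + 1.98 × 0.11/0.28 = 1.778.
Sorption retards both mechanisms: v_R = v/R = 0.06355 m/day, D_R = D/R = 0.01901 m²/day.
v_R·t = 0.06355 × 3710 = 235.7705 m; 2√(D_R t) = 16.80 m; argument = (221 − 235.7705)/16.80 = -0.8792.
C = C₀ × ½·erfc(-0.8792) = 84.5 × 0.8931 = 75.5 mg/L.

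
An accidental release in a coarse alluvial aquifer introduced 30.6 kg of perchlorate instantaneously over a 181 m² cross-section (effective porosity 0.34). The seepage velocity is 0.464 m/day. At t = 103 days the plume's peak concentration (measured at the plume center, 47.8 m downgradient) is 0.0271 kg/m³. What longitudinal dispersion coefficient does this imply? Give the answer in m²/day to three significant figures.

0.260 m²/day

At the plume center C_max = M/(n_e·A·√(4πDt)), so D = M²/(4πt·(n_e·A·C_max)²).
n_e·A·C_max = 0.34 × 181 × 0.0271 = 1.668 kg/m.
D = 30.6²/(4π × 103 × 1.668²) = 0.260 m²/day.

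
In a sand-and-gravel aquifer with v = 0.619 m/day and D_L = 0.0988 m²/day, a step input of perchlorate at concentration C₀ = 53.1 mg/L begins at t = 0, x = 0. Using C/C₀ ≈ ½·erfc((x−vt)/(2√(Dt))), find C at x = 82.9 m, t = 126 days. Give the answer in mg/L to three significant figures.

For a continuous step input, C/C₀ ≈ ½·erfc((x−vt)/(2√(Dt))).
vt = 0.619 × 126 = 77.994 m and 2√(Dt) = 2√(0.0988 × 126) = 7.057 m.
Argument (x−vt)/(2√(Dt)) = (82.9 − 77.994)/7.057 = 0.6952; ½·erfc(0.6952) = 0.1628.
C = 53.1 × 0.1628 = 8.64 mg/L.

8.64 mg/L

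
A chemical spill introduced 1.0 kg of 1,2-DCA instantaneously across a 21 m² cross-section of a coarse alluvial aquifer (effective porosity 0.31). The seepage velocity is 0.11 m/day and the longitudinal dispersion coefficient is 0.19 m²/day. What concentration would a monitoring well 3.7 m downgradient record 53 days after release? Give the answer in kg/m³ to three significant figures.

0.0122 kg/m³

For an instantaneous plane source, C(x,t) = M/(n_e·A·√(4πDt)) · exp(−(x−vt)²/(4Dt)), with n_e·A the pore (flow) area.
Plume center vt = 0.11 × 53 = 5.83 m, so the well at 3.7 m is 2.13 m upgradient of the peak.
√(4πDt) = 11.25 m, giving peak height M/(n_e·A·√(4πDt)) = 1.0/(0.31 × 21 × 11.25) = 0.01365 kg/m³.
(x−vt)²/(4Dt) = (-2.13)²/(4 × 0.19 × 53) = 0.1126; exp(−0.1126) = 0.8935.
C = 0.01365 × 0.8935 = 0.0122 kg/m³.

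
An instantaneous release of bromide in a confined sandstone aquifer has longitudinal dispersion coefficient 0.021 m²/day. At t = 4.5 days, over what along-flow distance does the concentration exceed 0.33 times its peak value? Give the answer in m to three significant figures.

The plume is Gaussian with σ = √(2Dt) = √(2 × 0.021 × 4.5) = 0.4347 m.
C/C_peak = exp(−Δx²/(2σ²)) = 0.33 ⇒ Δx = σ·√(−2 ln 0.33) = 0.4347 × 1.489 = 0.6473 m.
Width = 2Δx = 1.29 m.

1.29 m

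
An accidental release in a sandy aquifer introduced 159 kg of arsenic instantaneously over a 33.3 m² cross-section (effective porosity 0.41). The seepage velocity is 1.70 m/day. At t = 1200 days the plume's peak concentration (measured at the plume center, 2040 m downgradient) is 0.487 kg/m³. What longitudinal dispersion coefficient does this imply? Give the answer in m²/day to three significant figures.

At the plume center C_max = M/(n_e·A·√(4πDt)), so D = M²/(4πt·(n_e·A·C_max)²).
n_e·A·C_max = 0.41 × 33.3 × 0.487 = 6.649 kg/m.
D = 159²/(4π × 1200 × 6.649²) = 0.0379 m²/day.

0.0379 m²/day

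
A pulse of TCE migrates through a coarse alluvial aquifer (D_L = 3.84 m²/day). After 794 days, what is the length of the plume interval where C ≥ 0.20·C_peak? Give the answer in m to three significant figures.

280 m

The plume is Gaussian with σ = √(2Dt) = √(2 × 3.84 × 794) = 78.09 m.
C/C_peak = exp(−Δx²/(2σ²)) = 0.20 ⇒ Δx = σ·√(−2 ln 0.20) = 78.09 × 1.794 = 140.1 m.
Width = 2Δx = 280 m.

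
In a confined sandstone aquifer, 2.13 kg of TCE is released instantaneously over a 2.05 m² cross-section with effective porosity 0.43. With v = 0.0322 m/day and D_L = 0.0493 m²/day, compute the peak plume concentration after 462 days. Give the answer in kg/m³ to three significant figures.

The peak of an instantaneous 1D plume sits at x = vt; there the Gaussian factor is 1 and C_max = M/(n_e·A·√(4πDt)), where n_e·A is the pore area the mass is dissolved in.
√(4πDt) = √(4π × 0.0493 × 462) = 16.92 m, so C_max = 2.13/(0.43 × 2.05 × 16.92) = 0.143 kg/m³.

0.143 kg/m³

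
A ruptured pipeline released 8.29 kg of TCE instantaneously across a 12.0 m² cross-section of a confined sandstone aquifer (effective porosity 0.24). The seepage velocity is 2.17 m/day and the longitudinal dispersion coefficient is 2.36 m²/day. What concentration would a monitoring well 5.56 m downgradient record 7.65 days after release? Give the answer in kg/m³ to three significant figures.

0.0353 kg/m³

For an instantaneous plane source, C(x,t) = M/(n_e·A·√(4πDt)) · exp(−(x−vt)²/(4Dt)), with n_e·A the pore (flow) area.
Plume center vt = 2.17 × 7.65 = 16.6005 m, so the well at 5.56 m is 11.0405 m upgradient of the peak.
√(4πDt) = 15.06 m, giving peak height M/(n_e·A·√(4πDt)) = 8.29/(0.24 × 12.0 × 15.06) = 0.1911 kg/m³.
(x−vt)²/(4Dt) = (-11.0405)²/(4 × 2.36 × 7.65) = 1.688; exp(−1.688) = 0.1849.
C = 0.1911 × 0.1849 = 0.0353 kg/m³.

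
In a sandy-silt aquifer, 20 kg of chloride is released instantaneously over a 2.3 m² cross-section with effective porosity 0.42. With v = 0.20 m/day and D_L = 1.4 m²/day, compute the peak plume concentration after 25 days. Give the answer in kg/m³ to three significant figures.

The peak of an instantaneous 1D plume sits at x = vt; there the Gaussian factor is 1 and C_max = M/(n_e·A·√(4πDt)), where n_e·A is the pore area the mass is dissolved in.
√(4πDt) = √(4π × 1.4 × 25) = 20.97 m, so C_max = 20/(0.42 × 2.3 × 20.97) = 0.987 kg/m³.

0.987 kg/m³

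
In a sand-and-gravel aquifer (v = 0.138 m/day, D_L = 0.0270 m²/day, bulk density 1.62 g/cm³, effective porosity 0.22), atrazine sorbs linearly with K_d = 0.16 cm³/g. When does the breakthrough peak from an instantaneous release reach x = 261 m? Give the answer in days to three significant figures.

Retardation factor R = 1 + ρ_b·K_d/n = 1 + 1.62 × 0.16/0.22 = 2.178.
Sorption retards both mechanisms: v_R = v/R = 0.06336 m/day, D_R = D/R = 0.01240 m²/day.
Peak time from v_R²t² + 2D_R t − x² = 0: t = (√(D_R² + v_R²x²) − D_R)/v_R².
√(D_R² + v_R²x²) = √(0.01240² + 0.06336² × 261²) = 16.54; v_R² = 0.004014.
t = (16.54 − 0.01240)/0.004014 = 4120 days.

4120 days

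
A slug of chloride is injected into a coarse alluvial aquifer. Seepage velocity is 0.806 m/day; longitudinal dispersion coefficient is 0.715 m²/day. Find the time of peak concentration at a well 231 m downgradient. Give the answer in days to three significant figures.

For the 1D instantaneous-source solution, setting ∂C/∂t = 0 at fixed x gives v²t² + 2Dt − x² = 0, so t = (√(D² + v²x²) − D)/v².
√(D² + v²x²) = √(0.715² + 0.806² × 231²) = 186.2; v² = 0.649636.
t = (186.2 − 0.715)/0.649636 = 286 days (vs. the pure-advection estimate x/v = 287 d).

286 days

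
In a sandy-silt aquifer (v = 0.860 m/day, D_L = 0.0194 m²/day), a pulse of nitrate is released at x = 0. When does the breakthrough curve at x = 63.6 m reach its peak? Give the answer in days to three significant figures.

73.9 days

For the 1D instantaneous-source solution, setting ∂C/∂t = 0 at fixed x gives v²t² + 2Dt − x² = 0, so t = (√(D² + v²x²) − D)/v².
√(D² + v²x²) = √(0.0194² + 0.860² × 63.6²) = 54.70; v² = 0.7396.
t = (54.70 − 0.0194)/0.7396 = 73.9 days (vs. the pure-advection estimate x/v = 74.0 d).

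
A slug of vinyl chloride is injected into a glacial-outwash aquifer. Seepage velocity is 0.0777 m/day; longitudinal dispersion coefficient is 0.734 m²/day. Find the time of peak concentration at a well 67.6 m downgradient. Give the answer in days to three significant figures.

For the 1D instantaneous-source solution, setting ∂C/∂t = 0 at fixed x gives v²t² + 2Dt − x² = 0, so t = (√(D² + v²x²) − D)/v².
√(D² + v²x²) = √(0.734² + 0.0777² × 67.6²) = 5.304; v² = 0.00603729.
t = (5.304 − 0.734)/0.00603729 = 757 days (vs. the pure-advection estimate x/v = 870 d).

757 days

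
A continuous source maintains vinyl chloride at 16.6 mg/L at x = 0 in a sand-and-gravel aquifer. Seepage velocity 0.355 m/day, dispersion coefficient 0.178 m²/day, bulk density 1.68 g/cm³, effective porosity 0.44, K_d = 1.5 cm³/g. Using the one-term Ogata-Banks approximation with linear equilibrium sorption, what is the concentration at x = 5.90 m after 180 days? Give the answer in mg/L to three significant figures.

Retardation factor R = 1 + ρ_b·K_d/n = 1 + 1.68 × 1.5/0.44 = 6.727.
Sorption retards both mechanisms: v_R = v/R = 0.05277 m/day, D_R = D/R = 0.02646 m²/day.
v_R·t = 0.05277 × 180 = 9.4986 m; 2√(D_R t) = 4.365 m; argument = (5.90 − 9.4986)/4.365 = -0.8244.
C = C₀ × ½·erfc(-0.8244) = 16.6 × 0.8782 = 14.6 mg/L.

14.6 mg/L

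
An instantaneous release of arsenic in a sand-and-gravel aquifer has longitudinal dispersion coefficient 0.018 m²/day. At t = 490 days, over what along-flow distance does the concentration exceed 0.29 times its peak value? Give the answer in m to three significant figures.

13.2 m

The plume is Gaussian with σ = √(2Dt) = √(2 × 0.018 × 490) = 4.200 m.
C/C_peak = exp(−Δx²/(2σ²)) = 0.29 ⇒ Δx = σ·√(−2 ln 0.29) = 4.200 × 1.573 = 6.607 m.
Width = 2Δx = 13.2 m.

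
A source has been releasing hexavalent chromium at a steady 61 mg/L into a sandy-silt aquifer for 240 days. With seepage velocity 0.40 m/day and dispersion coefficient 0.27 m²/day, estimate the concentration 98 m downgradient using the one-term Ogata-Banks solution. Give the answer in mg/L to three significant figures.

For a continuous step input, C/C₀ ≈ ½·erfc((x−vt)/(2√(Dt))).
vt = 0.40 × 240 = 96 m and 2√(Dt) = 2√(0.27 × 240) = 16.10 m.
Argument (x−vt)/(2√(Dt)) = (98 − 96)/16.10 = 0.1242; ½·erfc(0.1242) = 0.4303.
C = 61 × 0.4303 = 26.2 mg/L.

26.2 mg/L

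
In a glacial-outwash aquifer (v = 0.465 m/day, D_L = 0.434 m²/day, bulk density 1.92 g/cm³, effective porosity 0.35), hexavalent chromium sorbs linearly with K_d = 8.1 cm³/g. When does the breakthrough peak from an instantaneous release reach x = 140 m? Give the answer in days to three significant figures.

13600 days

Retardation factor R = 1 + ρ_b·K_d/n = 1 + 1.92 × 8.1/0.35 = 45.43.
Sorption retards both mechanisms: v_R = v/R = 0.01024 m/day, D_R = D/R = 0.009553 m²/day.
Peak time from v_R²t² + 2D_R t − x² = 0: t = (√(D_R² + v_R²x²) − D_R)/v_R².
√(D_R² + v_R²x²) = √(0.009553² + 0.01024² × 140²) = 1.434; v_R² = 0.0001049.
t = (1.434 − 0.009553)/0.0001049 = 13600 days.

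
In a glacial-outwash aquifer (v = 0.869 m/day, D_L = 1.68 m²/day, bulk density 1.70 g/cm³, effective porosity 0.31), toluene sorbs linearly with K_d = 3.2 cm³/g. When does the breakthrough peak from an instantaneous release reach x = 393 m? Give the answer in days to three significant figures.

Retardation factor R = 1 + ρ_b·K_d/n = 1 + 1.70 × 3.2/0.31 = 18.55.
Sorption retards both mechanisms: v_R = v/R = 0.04685 m/day, D_R = D/R = 0.09057 m²/day.
Peak time from v_R²t² + 2D_R t − x² = 0: t = (√(D_R² + v_R²x²) − D_R)/v_R².
√(D_R² + v_R²x²) = √(0.09057² + 0.04685² × 393²) = 18.41; v_R² = 0.002195.
t = (18.41 − 0.09057)/0.002195 = 8350 days.

8350 days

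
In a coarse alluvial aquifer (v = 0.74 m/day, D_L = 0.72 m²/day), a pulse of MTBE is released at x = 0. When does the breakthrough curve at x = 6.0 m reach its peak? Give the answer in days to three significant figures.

6.90 days

For the 1D instantaneous-source solution, setting ∂C/∂t = 0 at fixed x gives v²t² + 2Dt − x² = 0, so t = (√(D² + v²x²) − D)/v².
√(D² + v²x²) = √(0.72² + 0.74² × 6.0²) = 4.498; v² = 0.5476.
t = (4.498 − 0.72)/0.5476 = 6.90 days (vs. the pure-advection estimate x/v = 8.11 d).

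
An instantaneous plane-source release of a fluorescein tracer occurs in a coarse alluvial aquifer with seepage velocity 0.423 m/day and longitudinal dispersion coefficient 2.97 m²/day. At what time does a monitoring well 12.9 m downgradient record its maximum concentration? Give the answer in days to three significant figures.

For the 1D instantaneous-source solution, setting ∂C/∂t = 0 at fixed x gives v²t² + 2Dt − x² = 0, so t = (√(D² + v²x²) − D)/v².
√(D² + v²x²) = √(2.97² + 0.423² × 12.9²) = 6.213; v² = 0.178929.
t = (6.213 − 2.97)/0.178929 = 18.1 days (vs. the pure-advection estimate x/v = 30.5 d).

18.1 days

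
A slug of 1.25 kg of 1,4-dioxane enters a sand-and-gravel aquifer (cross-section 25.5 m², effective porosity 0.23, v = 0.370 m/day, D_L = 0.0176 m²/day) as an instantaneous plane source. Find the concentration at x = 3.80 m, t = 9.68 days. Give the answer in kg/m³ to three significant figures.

For an instantaneous plane source, C(x,t) = M/(n_e·A·√(4πDt)) · exp(−(x−vt)²/(4Dt)), with n_e·A the pore (flow) area.
Plume center vt = 0.370 × 9.68 = 3.5816 m, so the well at 3.80 m is 0.2184 m downgradient of the peak.
√(4πDt) = 1.463 m, giving peak height M/(n_e·A·√(4πDt)) = 1.25/(0.23 × 25.5 × 1.463) = 0.1457 kg/m³.
(x−vt)²/(4Dt) = (0.2184)²/(4 × 0.0176 × 9.68) = 0.06999; exp(−0.06999) = 0.9324.
C = 0.1457 × 0.9324 = 0.136 kg/m³.

0.136 kg/m³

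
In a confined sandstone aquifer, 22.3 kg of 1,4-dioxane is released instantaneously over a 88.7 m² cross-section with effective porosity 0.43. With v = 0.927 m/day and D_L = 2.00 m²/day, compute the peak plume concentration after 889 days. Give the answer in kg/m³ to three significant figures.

The peak of an instantaneous 1D plume sits at x = vt; there the Gaussian factor is 1 and C_max = M/(n_e·A·√(4πDt)), where n_e·A is the pore area the mass is dissolved in.
√(4πDt) = √(4π × 2.00 × 889) = 149.5 m, so C_max = 22.3/(0.43 × 88.7 × 149.5) = 0.00391 kg/m³.

0.00391 kg/m³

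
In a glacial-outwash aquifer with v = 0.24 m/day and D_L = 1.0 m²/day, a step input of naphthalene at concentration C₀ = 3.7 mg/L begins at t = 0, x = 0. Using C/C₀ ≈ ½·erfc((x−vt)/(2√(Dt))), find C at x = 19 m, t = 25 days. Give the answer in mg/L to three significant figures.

For a continuous step input, C/C₀ ≈ ½·erfc((x−vt)/(2√(Dt))).
vt = 0.24 × 25 = 6 m and 2√(Dt) = 2√(1.0 × 25) = 10.00 m.
Argument (x−vt)/(2√(Dt)) = (19 − 6)/10.00 = 1.300; ½·erfc(1.300) = 0.03300.
C = 3.7 × 0.03300 = 0.122 mg/L.

0.122 mg/L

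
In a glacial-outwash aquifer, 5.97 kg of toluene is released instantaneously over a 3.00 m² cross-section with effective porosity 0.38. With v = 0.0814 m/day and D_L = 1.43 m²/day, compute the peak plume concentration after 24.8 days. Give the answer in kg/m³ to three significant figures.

0.248 kg/m³

The peak of an instantaneous 1D plume sits at x = vt; there the Gaussian factor is 1 and C_max = M/(n_e·A·√(4πDt)), where n_e·A is the pore area the mass is dissolved in.
√(4πDt) = √(4π × 1.43 × 24.8) = 21.11 m, so C_max = 5.97/(0.38 × 3.00 × 21.11) = 0.248 kg/m³.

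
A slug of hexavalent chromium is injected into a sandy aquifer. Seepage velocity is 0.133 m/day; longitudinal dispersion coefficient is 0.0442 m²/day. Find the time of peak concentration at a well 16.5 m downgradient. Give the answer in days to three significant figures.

For the 1D instantaneous-source solution, setting ∂C/∂t = 0 at fixed x gives v²t² + 2Dt − x² = 0, so t = (√(D² + v²x²) − D)/v².
√(D² + v²x²) = √(0.0442² + 0.133² × 16.5²) = 2.195; v² = 0.017689.
t = (2.195 − 0.0442)/0.017689 = 122 days (vs. the pure-advection estimate x/v = 124 d).

122 days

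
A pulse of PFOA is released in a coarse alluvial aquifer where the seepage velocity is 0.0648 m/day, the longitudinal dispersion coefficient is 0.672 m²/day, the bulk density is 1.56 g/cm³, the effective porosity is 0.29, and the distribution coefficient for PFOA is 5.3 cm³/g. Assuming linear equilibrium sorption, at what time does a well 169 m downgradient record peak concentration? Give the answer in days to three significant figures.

72400 days

Retardation factor R = 1 + ρ_b·K_d/n = 1 + 1.56 × 5.3/0.29 = 29.51.
Sorption retards both mechanisms: v_R = v/R = 0.002196 m/day, D_R = D/R = 0.02277 m²/day.
Peak time from v_R²t² + 2D_R t − x² = 0: t = (√(D_R² + v_R²x²) − D_R)/v_R².
√(D_R² + v_R²x²) = √(0.02277² + 0.002196² × 169²) = 0.3718; v_R² = 4.822e-06.
t = (0.3718 − 0.02277)/4.822e-06 = 72400 days.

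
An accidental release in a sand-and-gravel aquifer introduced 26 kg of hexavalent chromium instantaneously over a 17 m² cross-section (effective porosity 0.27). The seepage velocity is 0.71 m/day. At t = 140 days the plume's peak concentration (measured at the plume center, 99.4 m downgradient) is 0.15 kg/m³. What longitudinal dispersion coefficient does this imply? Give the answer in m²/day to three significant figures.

0.811 m²/day

At the plume center C_max = M/(n_e·A·√(4πDt)), so D = M²/(4πt·(n_e·A·C_max)²).
n_e·A·C_max = 0.27 × 17 × 0.15 = 0.6885 kg/m.
D = 26²/(4π × 140 × 0.6885²) = 0.811 m²/day.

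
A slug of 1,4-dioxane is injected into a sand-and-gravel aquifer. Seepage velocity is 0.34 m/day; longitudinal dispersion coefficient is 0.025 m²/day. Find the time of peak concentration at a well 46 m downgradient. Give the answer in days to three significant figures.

135 days

For the 1D instantaneous-source solution, setting ∂C/∂t = 0 at fixed x gives v²t² + 2Dt − x² = 0, so t = (√(D² + v²x²) − D)/v².
√(D² + v²x²) = √(0.025² + 0.34² × 46²) = 15.64; v² = 0.1156.
t = (15.64 − 0.025)/0.1156 = 135 days (vs. the pure-advection estimate x/v = 135 d).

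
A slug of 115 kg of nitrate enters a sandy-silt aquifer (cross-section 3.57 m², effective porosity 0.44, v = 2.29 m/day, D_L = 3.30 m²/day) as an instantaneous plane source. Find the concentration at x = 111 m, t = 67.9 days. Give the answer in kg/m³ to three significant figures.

For an instantaneous plane source, C(x,t) = M/(n_e·A·√(4πDt)) · exp(−(x−vt)²/(4Dt)), with n_e·A the pore (flow) area.
Plume center vt = 2.29 × 67.9 = 155.491 m, so the well at 111 m is 44.491 m upgradient of the peak.
√(4πDt) = 53.06 m, giving peak height M/(n_e·A·√(4πDt)) = 115/(0.44 × 3.57 × 53.06) = 1.380 kg/m³.
(x−vt)²/(4Dt) = (-44.491)²/(4 × 3.30 × 67.9) = 2.209; exp(−2.209) = 0.1098.
C = 1.380 × 0.1098 = 0.152 kg/m³.

0.152 kg/m³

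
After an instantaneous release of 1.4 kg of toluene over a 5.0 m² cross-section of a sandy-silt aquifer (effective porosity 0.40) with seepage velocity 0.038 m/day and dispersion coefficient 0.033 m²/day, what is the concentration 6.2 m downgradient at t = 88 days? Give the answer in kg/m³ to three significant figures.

0.0574 kg/m³

For an instantaneous plane source, C(x,t) = M/(n_e·A·√(4πDt)) · exp(−(x−vt)²/(4Dt)), with n_e·A the pore (flow) area.
Plume center vt = 0.038 × 88 = 3.344 m, so the well at 6.2 m is 2.856 m downgradient of the peak.
√(4πDt) = 6.041 m, giving peak height M/(n_e·A·√(4πDt)) = 1.4/(0.40 × 5.0 × 6.041) = 0.1159 kg/m³.
(x−vt)²/(4Dt) = (2.856)²/(4 × 0.033 × 88) = 0.7022; exp(−0.7022) = 0.4955.
C = 0.1159 × 0.4955 = 0.0574 kg/m³.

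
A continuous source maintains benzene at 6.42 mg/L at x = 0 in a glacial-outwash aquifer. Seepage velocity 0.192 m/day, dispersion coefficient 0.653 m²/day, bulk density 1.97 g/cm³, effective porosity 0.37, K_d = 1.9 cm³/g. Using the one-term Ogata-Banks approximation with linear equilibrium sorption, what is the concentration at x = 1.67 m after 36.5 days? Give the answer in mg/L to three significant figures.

1.98 mg/L

Retardation factor R = 1 + ρ_b·K_d/n = 1 + 1.97 × 1.9/0.37 = 11.12.
Sorption retards both mechanisms: v_R = v/R = 0.01727 m/day, D_R = D/R = 0.05872 m²/day.
v_R·t = 0.01727 × 36.5 = 0.630355 m; 2√(D_R t) = 2.928 m; argument = (1.67 − 0.630355)/2.928 = 0.3551.
C = C₀ × ½·erfc(0.3551) = 6.42 × 0.3078 = 1.98 mg/L.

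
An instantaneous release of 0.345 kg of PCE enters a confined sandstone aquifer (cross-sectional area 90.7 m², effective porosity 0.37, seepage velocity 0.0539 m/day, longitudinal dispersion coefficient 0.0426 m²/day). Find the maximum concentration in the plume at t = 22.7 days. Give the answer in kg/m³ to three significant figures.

0.00295 kg/m³

The peak of an instantaneous 1D plume sits at x = vt; there the Gaussian factor is 1 and C_max = M/(n_e·A·√(4πDt)), where n_e·A is the pore area the mass is dissolved in.
√(4πDt) = √(4π × 0.0426 × 22.7) = 3.486 m, so C_max = 0.345/(0.37 × 90.7 × 3.486) = 0.00295 kg/m³.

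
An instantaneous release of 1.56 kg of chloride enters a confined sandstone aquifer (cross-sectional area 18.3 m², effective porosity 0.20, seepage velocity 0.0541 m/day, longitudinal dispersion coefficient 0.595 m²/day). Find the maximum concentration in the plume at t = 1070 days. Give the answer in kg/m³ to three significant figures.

The peak of an instantaneous 1D plume sits at x = vt; there the Gaussian factor is 1 and C_max = M/(n_e·A·√(4πDt)), where n_e·A is the pore area the mass is dissolved in.
√(4πDt) = √(4π × 0.595 × 1070) = 89.44 m, so C_max = 1.56/(0.20 × 18.3 × 89.44) = 0.00477 kg/m³.

0.00477 kg/m³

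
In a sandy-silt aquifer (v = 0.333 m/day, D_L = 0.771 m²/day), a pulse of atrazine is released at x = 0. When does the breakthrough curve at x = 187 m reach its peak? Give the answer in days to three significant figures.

555 days

For the 1D instantaneous-source solution, setting ∂C/∂t = 0 at fixed x gives v²t² + 2Dt − x² = 0, so t = (√(D² + v²x²) − D)/v².
√(D² + v²x²) = √(0.771² + 0.333² × 187²) = 62.28; v² = 0.110889.
t = (62.28 − 0.771)/0.110889 = 555 days (vs. the pure-advection estimate x/v = 562 d).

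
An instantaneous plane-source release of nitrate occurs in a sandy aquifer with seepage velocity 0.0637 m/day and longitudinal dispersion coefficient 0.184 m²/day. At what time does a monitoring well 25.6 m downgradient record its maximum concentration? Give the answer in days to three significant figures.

For the 1D instantaneous-source solution, setting ∂C/∂t = 0 at fixed x gives v²t² + 2Dt − x² = 0, so t = (√(D² + v²x²) − D)/v².
√(D² + v²x²) = √(0.184² + 0.0637² × 25.6²) = 1.641; v² = 0.00405769.
t = (1.641 − 0.184)/0.00405769 = 359 days (vs. the pure-advection estimate x/v = 402 d).

359 days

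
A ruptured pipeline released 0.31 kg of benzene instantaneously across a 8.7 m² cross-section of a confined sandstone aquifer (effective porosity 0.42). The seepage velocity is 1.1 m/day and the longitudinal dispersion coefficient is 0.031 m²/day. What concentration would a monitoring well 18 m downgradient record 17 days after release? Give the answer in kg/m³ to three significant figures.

0.0261 kg/m³

For an instantaneous plane source, C(x,t) = M/(n_e·A·√(4πDt)) · exp(−(x−vt)²/(4Dt)), with n_e·A the pore (flow) area.
Plume center vt = 1.1 × 17 = 18.7 m, so the well at 18 m is 0.7 m upgradient of the peak.
√(4πDt) = 2.573 m, giving peak height M/(n_e·A·√(4πDt)) = 0.31/(0.42 × 8.7 × 2.573) = 0.03297 kg/m³.
(x−vt)²/(4Dt) = (-0.7)²/(4 × 0.031 × 17) = 0.2324; exp(−0.2324) = 0.7926.
C = 0.03297 × 0.7926 = 0.0261 kg/m³.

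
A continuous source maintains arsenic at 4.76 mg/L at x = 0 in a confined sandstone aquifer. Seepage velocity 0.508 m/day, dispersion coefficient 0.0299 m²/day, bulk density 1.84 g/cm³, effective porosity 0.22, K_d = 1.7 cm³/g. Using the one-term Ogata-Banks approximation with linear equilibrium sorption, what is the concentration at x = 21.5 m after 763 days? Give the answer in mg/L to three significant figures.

4.71 mg/L

Retardation factor R = 1 + ρ_b·K_d/n = 1 + 1.84 × 1.7/0.22 = 15.22.
Sorption retards both mechanisms: v_R = v/R = 0.03338 m/day, D_R = D/R = 0.001965 m²/day.
v_R·t = 0.03338 × 763 = 25.46894 m; 2√(D_R t) = 2.449 m; argument = (21.5 − 25.46894)/2.449 = -1.621.
C = C₀ × ½·erfc(-1.621) = 4.76 × 0.9891 = 4.71 mg/L.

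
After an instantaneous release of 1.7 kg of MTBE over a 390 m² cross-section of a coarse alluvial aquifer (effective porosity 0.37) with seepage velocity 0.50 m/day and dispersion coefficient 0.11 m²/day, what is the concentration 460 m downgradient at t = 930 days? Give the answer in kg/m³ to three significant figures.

0.000309 kg/m³

For an instantaneous plane source, C(x,t) = M/(n_e·A·√(4πDt)) · exp(−(x−vt)²/(4Dt)), with n_e·A the pore (flow) area.
Plume center vt = 0.50 × 930 = 465 m, so the well at 460 m is 5 m upgradient of the peak.
√(4πDt) = 35.85 m, giving peak height M/(n_e·A·√(4πDt)) = 1.7/(0.37 × 390 × 35.85) = 0.0003286 kg/m³.
(x−vt)²/(4Dt) = (-5)²/(4 × 0.11 × 930) = 0.06109; exp(−0.06109) = 0.9407.
C = 0.0003286 × 0.9407 = 0.000309 kg/m³.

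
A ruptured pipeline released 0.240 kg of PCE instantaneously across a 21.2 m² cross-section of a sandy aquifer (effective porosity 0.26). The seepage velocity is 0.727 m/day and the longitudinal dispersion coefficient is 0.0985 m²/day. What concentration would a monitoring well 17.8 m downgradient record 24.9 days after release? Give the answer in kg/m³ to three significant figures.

0.00777 kg/m³

For an instantaneous plane source, C(x,t) = M/(n_e·A·√(4πDt)) · exp(−(x−vt)²/(4Dt)), with n_e·A the pore (flow) area.
Plume center vt = 0.727 × 24.9 = 18.1023 m, so the well at 17.8 m is 0.3023 m upgradient of the peak.
√(4πDt) = 5.552 m, giving peak height M/(n_e·A·√(4πDt)) = 0.240/(0.26 × 21.2 × 5.552) = 0.007842 kg/m³.
(x−vt)²/(4Dt) = (-0.3023)²/(4 × 0.0985 × 24.9) = 0.009315; exp(−0.009315) = 0.9907.
C = 0.007842 × 0.9907 = 0.00777 kg/m³.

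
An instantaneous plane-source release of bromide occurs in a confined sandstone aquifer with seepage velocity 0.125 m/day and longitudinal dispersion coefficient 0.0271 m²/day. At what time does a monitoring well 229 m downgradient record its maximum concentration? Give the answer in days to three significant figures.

1830 days

For the 1D instantaneous-source solution, setting ∂C/∂t = 0 at fixed x gives v²t² + 2Dt − x² = 0, so t = (√(D² + v²x²) − D)/v².
√(D² + v²x²) = √(0.0271² + 0.125² × 229²) = 28.63; v² = 0.015625.
t = (28.63 − 0.0271)/0.015625 = 1830 days (vs. the pure-advection estimate x/v = 1830 d).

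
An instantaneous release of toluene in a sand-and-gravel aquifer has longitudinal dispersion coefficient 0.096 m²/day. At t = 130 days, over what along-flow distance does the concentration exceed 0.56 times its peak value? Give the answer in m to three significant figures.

The plume is Gaussian with σ = √(2Dt) = √(2 × 0.096 × 130) = 4.996 m.
C/C_peak = exp(−Δx²/(2σ²)) = 0.56 ⇒ Δx = σ·√(−2 ln 0.56) = 4.996 × 1.077 = 5.381 m.
Width = 2Δx = 10.8 m.

10.8 m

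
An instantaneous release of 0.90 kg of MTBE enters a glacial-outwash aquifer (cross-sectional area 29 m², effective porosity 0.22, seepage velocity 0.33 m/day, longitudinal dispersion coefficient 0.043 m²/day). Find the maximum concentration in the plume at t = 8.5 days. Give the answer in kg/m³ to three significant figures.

0.0658 kg/m³

The peak of an instantaneous 1D plume sits at x = vt; there the Gaussian factor is 1 and C_max = M/(n_e·A·√(4πDt)), where n_e·A is the pore area the mass is dissolved in.
√(4πDt) = √(4π × 0.043 × 8.5) = 2.143 m, so C_max = 0.90/(0.22 × 29 × 2.143) = 0.0658 kg/m³.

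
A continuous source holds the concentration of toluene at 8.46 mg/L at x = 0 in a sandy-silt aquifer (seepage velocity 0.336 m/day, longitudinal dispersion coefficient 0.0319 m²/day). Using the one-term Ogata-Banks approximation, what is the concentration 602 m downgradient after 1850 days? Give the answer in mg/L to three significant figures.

8.16 mg/L

For a continuous step input, C/C₀ ≈ ½·erfc((x−vt)/(2√(Dt))).
vt = 0.336 × 1850 = 621.6 m and 2√(Dt) = 2√(0.0319 × 1850) = 15.36 m.
Argument (x−vt)/(2√(Dt)) = (602 − 621.6)/15.36 = -1.276; ½·erfc(-1.276) = 0.9644.
C = 8.46 × 0.9644 = 8.16 mg/L.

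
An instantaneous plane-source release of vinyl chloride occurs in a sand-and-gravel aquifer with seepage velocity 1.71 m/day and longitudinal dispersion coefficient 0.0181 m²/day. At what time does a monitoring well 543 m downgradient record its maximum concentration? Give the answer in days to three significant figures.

318 days

For the 1D instantaneous-source solution, setting ∂C/∂t = 0 at fixed x gives v²t² + 2Dt − x² = 0, so t = (√(D² + v²x²) − D)/v².
√(D² + v²x²) = √(0.0181² + 1.71² × 543²) = 928.5; v² = 2.9241.
t = (928.5 − 0.0181)/2.9241 = 318 days (vs. the pure-advection estimate x/v = 318 d).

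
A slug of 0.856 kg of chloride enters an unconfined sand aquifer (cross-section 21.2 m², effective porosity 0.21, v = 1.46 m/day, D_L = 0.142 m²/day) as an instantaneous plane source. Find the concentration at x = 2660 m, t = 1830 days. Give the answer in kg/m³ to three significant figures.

0.00294 kg/m³

For an instantaneous plane source, C(x,t) = M/(n_e·A·√(4πDt)) · exp(−(x−vt)²/(4Dt)), with n_e·A the pore (flow) area.
Plume center vt = 1.46 × 1830 = 2671.8 m, so the well at 2660 m is 11.8 m upgradient of the peak.
√(4πDt) = 57.14 m, giving peak height M/(n_e·A·√(4πDt)) = 0.856/(0.21 × 21.2 × 57.14) = 0.003365 kg/m³.
(x−vt)²/(4Dt) = (-11.8)²/(4 × 0.142 × 1830) = 0.1340; exp(−0.1340) = 0.8746.
C = 0.003365 × 0.8746 = 0.00294 kg/m³.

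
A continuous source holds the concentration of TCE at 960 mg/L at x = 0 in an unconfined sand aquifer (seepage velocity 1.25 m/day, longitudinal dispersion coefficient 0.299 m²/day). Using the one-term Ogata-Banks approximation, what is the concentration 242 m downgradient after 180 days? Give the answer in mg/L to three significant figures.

For a continuous step input, C/C₀ ≈ ½·erfc((x−vt)/(2√(Dt))).
vt = 1.25 × 180 = 225 m and 2√(Dt) = 2√(0.299 × 180) = 14.67 m.
Argument (x−vt)/(2√(Dt)) = (242 − 225)/14.67 = 1.159; ½·erfc(1.159) = 0.05060.
C = 960 × 0.05060 = 48.6 mg/L.

48.6 mg/L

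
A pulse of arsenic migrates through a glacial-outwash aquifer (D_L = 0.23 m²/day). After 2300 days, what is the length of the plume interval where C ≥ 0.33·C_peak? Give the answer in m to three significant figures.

96.9 m

The plume is Gaussian with σ = √(2Dt) = √(2 × 0.23 × 2300) = 32.53 m.
C/C_peak = exp(−Δx²/(2σ²)) = 0.33 ⇒ Δx = σ·√(−2 ln 0.33) = 32.53 × 1.489 = 48.44 m.
Width = 2Δx = 96.9 m.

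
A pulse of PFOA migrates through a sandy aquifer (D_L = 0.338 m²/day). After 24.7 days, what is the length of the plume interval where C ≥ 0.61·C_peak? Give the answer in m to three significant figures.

The plume is Gaussian with σ = √(2Dt) = √(2 × 0.338 × 24.7) = 4.086 m.
C/C_peak = exp(−Δx²/(2σ²)) = 0.61 ⇒ Δx = σ·√(−2 ln 0.61) = 4.086 × 0.9943 = 4.063 m.
Width = 2Δx = 8.13 m.

8.13 m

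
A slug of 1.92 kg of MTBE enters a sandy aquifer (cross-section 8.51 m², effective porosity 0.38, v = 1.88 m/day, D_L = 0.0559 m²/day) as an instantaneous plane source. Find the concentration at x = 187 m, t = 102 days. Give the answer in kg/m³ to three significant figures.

For an instantaneous plane source, C(x,t) = M/(n_e·A·√(4πDt)) · exp(−(x−vt)²/(4Dt)), with n_e·A the pore (flow) area.
Plume center vt = 1.88 × 102 = 191.76 m, so the well at 187 m is 4.76 m upgradient of the peak.
√(4πDt) = 8.465 m, giving peak height M/(n_e·A·√(4πDt)) = 1.92/(0.38 × 8.51 × 8.465) = 0.07014 kg/m³.
(x−vt)²/(4Dt) = (-4.76)²/(4 × 0.0559 × 102) = 0.9934; exp(−0.9934) = 0.3703.
C = 0.07014 × 0.3703 = 0.0260 kg/m³.

0.0260 kg/m³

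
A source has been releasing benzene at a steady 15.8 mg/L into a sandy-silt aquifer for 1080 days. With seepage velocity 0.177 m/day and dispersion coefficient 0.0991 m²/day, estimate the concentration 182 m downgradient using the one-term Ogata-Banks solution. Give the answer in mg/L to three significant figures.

11.6 mg/L

For a continuous step input, C/C₀ ≈ ½·erfc((x−vt)/(2√(Dt))).
vt = 0.177 × 1080 = 191.16 m and 2√(Dt) = 2√(0.0991 × 1080) = 20.69 m.
Argument (x−vt)/(2√(Dt)) = (182 − 191.16)/20.69 = -0.4427; ½·erfc(-0.4427) = 0.7344.
C = 15.8 × 0.7344 = 11.6 mg/L.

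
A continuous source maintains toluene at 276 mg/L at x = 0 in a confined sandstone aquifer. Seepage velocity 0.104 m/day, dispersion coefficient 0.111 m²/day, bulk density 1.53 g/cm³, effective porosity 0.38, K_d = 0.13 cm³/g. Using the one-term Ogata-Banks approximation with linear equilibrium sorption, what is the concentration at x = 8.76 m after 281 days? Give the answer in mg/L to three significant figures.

Retardation factor R = 1 + ρ_b·K_d/n = 1 + 1.53 × 0.13/0.38 = 1.523.
Sorption retards both mechanisms: v_R = v/R = 0.06829 m/day, D_R = D/R = 0.07288 m²/day.
v_R·t = 0.06829 × 281 = 19.18949 m; 2√(D_R t) = 9.051 m; argument = (8.76 − 19.18949)/9.051 = -1.152.
C = C₀ × ½·erfc(-1.152) = 276 × 0.9484 = 262 mg/L.

262 mg/L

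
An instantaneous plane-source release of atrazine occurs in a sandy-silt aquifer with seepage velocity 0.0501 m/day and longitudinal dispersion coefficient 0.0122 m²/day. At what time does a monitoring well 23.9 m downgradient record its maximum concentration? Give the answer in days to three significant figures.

472 days

For the 1D instantaneous-source solution, setting ∂C/∂t = 0 at fixed x gives v²t² + 2Dt − x² = 0, so t = (√(D² + v²x²) − D)/v².
√(D² + v²x²) = √(0.0122² + 0.0501² × 23.9²) = 1.197; v² = 0.00251001.
t = (1.197 − 0.0122)/0.00251001 = 472 days (vs. the pure-advection estimate x/v = 477 d).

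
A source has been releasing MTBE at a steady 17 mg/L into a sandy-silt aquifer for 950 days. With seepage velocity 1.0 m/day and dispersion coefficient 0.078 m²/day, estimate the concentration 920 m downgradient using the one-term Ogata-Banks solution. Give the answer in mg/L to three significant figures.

For a continuous step input, C/C₀ ≈ ½·erfc((x−vt)/(2√(Dt))).
vt = 1.0 × 950 = 950 m and 2√(Dt) = 2√(0.078 × 950) = 17.22 m.
Argument (x−vt)/(2√(Dt)) = (920 − 950)/17.22 = -1.742; ½·erfc(-1.742) = 0.9931.
C = 17 × 0.9931 = 16.9 mg/L.

16.9 mg/L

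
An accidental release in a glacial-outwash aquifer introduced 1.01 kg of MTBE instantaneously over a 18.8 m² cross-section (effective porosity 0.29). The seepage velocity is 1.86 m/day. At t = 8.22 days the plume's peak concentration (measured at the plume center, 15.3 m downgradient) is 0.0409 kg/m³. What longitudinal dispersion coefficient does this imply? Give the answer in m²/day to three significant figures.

At the plume center C_max = M/(n_e·A·√(4πDt)), so D = M²/(4πt·(n_e·A·C_max)²).
n_e·A·C_max = 0.29 × 18.8 × 0.0409 = 0.2230 kg/m.
D = 1.01²/(4π × 8.22 × 0.2230²) = 0.199 m²/day.

0.199 m²/day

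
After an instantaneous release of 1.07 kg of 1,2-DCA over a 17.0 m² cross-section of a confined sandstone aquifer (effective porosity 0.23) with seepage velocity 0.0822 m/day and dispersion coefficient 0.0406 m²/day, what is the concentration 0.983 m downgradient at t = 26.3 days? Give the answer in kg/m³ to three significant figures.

0.0540 kg/m³

For an instantaneous plane source, C(x,t) = M/(n_e·A·√(4πDt)) · exp(−(x−vt)²/(4Dt)), with n_e·A the pore (flow) area.
Plume center vt = 0.0822 × 26.3 = 2.16186 m, so the well at 0.983 m is 1.17886 m upgradient of the peak.
√(4πDt) = 3.663 m, giving peak height M/(n_e·A·√(4πDt)) = 1.07/(0.23 × 17.0 × 3.663) = 0.07471 kg/m³.
(x−vt)²/(4Dt) = (-1.17886)²/(4 × 0.0406 × 26.3) = 0.3254; exp(−0.3254) = 0.7222.
C = 0.07471 × 0.7222 = 0.0540 kg/m³.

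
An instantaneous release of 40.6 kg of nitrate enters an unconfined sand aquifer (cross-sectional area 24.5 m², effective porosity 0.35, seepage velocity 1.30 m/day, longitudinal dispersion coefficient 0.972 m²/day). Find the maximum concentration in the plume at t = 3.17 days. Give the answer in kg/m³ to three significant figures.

The peak of an instantaneous 1D plume sits at x = vt; there the Gaussian factor is 1 and C_max = M/(n_e·A·√(4πDt)), where n_e·A is the pore area the mass is dissolved in.
√(4πDt) = √(4π × 0.972 × 3.17) = 6.223 m, so C_max = 40.6/(0.35 × 24.5 × 6.223) = 0.761 kg/m³.

0.761 kg/m³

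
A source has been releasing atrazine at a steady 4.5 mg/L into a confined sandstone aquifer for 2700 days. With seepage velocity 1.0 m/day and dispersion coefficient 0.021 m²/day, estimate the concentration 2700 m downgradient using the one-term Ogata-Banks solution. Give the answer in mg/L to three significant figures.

2.25 mg/L

For a continuous step input, C/C₀ ≈ ½·erfc((x−vt)/(2√(Dt))).
vt = 1.0 × 2700 = 2700 m and 2√(Dt) = 2√(0.021 × 2700) = 15.06 m.
Argument (x−vt)/(2√(Dt)) = (2700 − 2700)/15.06 = 0; ½·erfc(0) = 0.5000.
C = 4.5 × 0.5000 = 2.25 mg/L.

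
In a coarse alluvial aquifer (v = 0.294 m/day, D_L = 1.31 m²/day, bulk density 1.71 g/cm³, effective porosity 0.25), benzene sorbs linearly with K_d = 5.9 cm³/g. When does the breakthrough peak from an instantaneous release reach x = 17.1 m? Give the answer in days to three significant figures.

Retardation factor R = 1 + ρ_b·K_d/n = 1 + 1.71 × 5.9/0.25 = 41.36.
Sorption retards both mechanisms: v_R = v/R = 0.007108 m/day, D_R = D/R = 0.03167 m²/day.
Peak time from v_R²t² + 2D_R t − x² = 0: t = (√(D_R² + v_R²x²) − D_R)/v_R².
√(D_R² + v_R²x²) = √(0.03167² + 0.007108² × 17.1²) = 0.1256; v_R² = 5.052e-05.
t = (0.1256 − 0.03167)/5.052e-05 = 1860 days.

1860 days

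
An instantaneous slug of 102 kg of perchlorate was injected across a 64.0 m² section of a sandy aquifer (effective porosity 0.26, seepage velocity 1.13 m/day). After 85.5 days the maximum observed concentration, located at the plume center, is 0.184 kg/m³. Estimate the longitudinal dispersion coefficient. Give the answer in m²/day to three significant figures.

At the plume center C_max = M/(n_e·A·√(4πDt)), so D = M²/(4πt·(n_e·A·C_max)²).
n_e·A·C_max = 0.26 × 64.0 × 0.184 = 3.062 kg/m.
D = 102²/(4π × 85.5 × 3.062²) = 1.03 m²/day.

1.03 m²/day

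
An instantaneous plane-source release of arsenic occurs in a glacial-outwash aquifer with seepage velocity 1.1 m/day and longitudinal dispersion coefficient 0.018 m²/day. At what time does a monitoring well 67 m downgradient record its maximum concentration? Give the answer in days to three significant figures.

60.9 days

For the 1D instantaneous-source solution, setting ∂C/∂t = 0 at fixed x gives v²t² + 2Dt − x² = 0, so t = (√(D² + v²x²) − D)/v².
√(D² + v²x²) = √(0.018² + 1.1² × 67²) = 73.70; v² = 1.21.
t = (73.70 − 0.018)/1.21 = 60.9 days (vs. the pure-advection estimate x/v = 60.9 d).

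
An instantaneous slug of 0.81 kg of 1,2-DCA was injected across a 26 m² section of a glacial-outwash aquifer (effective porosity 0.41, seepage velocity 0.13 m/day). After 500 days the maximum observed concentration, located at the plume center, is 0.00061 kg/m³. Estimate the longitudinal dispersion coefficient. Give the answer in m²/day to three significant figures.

2.47 m²/day

At the plume center C_max = M/(n_e·A·√(4πDt)), so D = M²/(4πt·(n_e·A·C_max)²).
n_e·A·C_max = 0.41 × 26 × 0.00061 = 0.006503 kg/m.
D = 0.81²/(4π × 500 × 0.006503²) = 2.47 m²/day.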